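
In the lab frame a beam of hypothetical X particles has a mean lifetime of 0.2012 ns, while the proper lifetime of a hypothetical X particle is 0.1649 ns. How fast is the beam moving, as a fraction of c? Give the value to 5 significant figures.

γ = Δt/τ₀ = 0.2012/0.1649 = 1.220133
β = √(1 − 1/γ²) = √(1 − 1/1.220133²) = 0.57296

β ≈ 0.57296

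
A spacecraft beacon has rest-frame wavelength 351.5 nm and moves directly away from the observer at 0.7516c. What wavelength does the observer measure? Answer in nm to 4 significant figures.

λ_obs ≈ 933.4 nm

Relativistic Doppler: λ_obs = λ_src √((1+β)/(1−β))
= 351.5 × √(1.75160/0.248400) = 351.5 × 2.65547 = 933.4 nm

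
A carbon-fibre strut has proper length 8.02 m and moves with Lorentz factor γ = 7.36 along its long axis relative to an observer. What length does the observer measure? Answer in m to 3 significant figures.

L ≈ 1.09 m

γ = 7.36 (given)
Length contraction: L = L₀/γ = 8.02/7.36 = 1.09 m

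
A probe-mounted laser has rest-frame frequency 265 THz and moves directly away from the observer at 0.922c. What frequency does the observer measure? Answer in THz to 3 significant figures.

Relativistic Doppler: f_obs = f_src √((1−β)/(1+β))
= 265 × √(0.078000/1.9220) = 265 × 0.20145 = 53.4 THz

f_obs ≈ 53.4 THz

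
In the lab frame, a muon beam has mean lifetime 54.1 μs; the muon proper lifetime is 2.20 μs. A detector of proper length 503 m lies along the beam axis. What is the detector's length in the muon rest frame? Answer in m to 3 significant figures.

L ≈ 20.5 m

Time dilation ⇒ γ = Δt/τ₀ = 54.1/2.20 = 24.591
Length contraction: L = L₀/γ = 503/24.591 = 20.5 m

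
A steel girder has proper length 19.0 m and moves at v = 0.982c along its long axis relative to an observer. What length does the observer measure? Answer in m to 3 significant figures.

γ = 1/√(1 − 0.982²) = 5.2943
Length contraction: L = L₀/γ = 19.0/5.2943 = 3.59 m

L ≈ 3.59 m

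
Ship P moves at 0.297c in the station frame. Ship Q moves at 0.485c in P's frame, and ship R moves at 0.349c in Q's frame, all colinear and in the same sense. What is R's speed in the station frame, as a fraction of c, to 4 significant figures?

u ≈ 0.8337c

Compose boost 2: (0.485 + 0.297)/(1 + 0.485×0.297) = 0.7820/1.14404 = 0.683540
Compose boost 3: (0.349 + 0.683540)/(1 + 0.349×0.683540) = 1.03254/1.23856 = 0.8337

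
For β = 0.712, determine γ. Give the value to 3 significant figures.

γ ≈ 1.42

γ = 1/√(1 − β²) = 1/√(1 − 0.712²) = 1/√(0.49306) = 1.42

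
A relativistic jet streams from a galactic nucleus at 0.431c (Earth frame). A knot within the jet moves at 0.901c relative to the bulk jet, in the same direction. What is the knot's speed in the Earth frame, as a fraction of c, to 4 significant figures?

Relativistic velocity addition: u = (u' + v)/(1 + u'v/c²)
= (0.901 + 0.431)/(1 + 0.901×0.431) = 1.332/1.38833 = 0.9594

u ≈ 0.9594c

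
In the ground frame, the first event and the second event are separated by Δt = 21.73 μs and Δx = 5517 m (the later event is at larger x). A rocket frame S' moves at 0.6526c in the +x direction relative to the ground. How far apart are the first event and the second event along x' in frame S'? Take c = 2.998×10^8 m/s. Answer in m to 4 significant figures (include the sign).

γ = 1/√(1 − 0.6526²) = 1.31978
Δx' = γ(Δx − vΔt) = 1.31978 × (5517 m − 0.6526×(2.998×10^8 m/s)×21.73×10^-6 s)
= 1.31978 × (1265.54 m) = 1670 m

Δx' ≈ 1670 m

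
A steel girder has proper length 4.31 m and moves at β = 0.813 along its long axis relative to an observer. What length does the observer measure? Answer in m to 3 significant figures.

L ≈ 2.51 m

γ = 1/√(1 − 0.813²) = 1.7174
Length contraction: L = L₀/γ = 4.31/1.7174 = 2.51 m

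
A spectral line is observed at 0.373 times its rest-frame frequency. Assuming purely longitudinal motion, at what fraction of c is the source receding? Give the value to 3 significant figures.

β ≈ 0.756

f_obs/f_src = √((1−β)/(1+β)) = 0.373  ⇒  (1−β)/(1+β) = 0.13913
β = |1 − D²|/(1 + D²) = |1 − 0.13913|/(1 + 0.13913) = 0.756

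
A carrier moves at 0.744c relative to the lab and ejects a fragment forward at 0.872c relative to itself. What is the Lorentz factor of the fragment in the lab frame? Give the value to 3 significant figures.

γ ≈ 5.04

u_lab = (0.872 + 0.744)/(1 + 0.872×0.744) = 1.616/1.64877 = 0.980126
γ = 1/√(1 − 0.980126²) = 5.04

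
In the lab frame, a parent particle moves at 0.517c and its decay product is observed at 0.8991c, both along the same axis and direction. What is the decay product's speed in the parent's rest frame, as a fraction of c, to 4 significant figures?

u' ≈ 0.7140c

Inverse velocity addition: u' = (u − v)/(1 − uv/c²)
= (0.8991 − 0.517)/(1 − 0.8991×0.517) = 0.3821/0.535165 = 0.7140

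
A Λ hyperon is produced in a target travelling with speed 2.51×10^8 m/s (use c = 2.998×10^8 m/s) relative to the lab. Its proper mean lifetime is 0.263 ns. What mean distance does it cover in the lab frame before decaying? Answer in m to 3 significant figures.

d ≈ 0.121 m

β = v/c = 2.51×10^8 / 2.998×10^8 = 0.83722
γ = 1/√(1 − 0.83722²) = 1.8286
Dilated lifetime: Δt = γτ₀ = 1.8286 × 0.263 ns = 0.48093 ns
d = vΔt = 0.83722c × 0.48093 ns = 2.5100×10^8 m/s × 4.8093×10^-10 s = 0.121 m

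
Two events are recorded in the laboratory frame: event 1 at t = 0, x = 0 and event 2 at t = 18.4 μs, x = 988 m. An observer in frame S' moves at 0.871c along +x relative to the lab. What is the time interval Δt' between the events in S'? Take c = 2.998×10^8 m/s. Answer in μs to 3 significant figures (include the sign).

Δt' ≈ 31.6 μs

γ = 1/√(1 − 0.871²) = 2.0355
Δt' = γ(Δt − vΔx/c²) = 2.0355 × (18.4 μs − 0.871×988 m / (2.998×10^8 m/s))
= 2.0355 × (15.530 μs) = 31.6 μs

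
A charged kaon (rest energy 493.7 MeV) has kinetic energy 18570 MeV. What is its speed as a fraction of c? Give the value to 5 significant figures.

γ = 1 + K/(m₀c²) = 1 + 18570/493.7 = 38.61394
β = √(1 − 1/γ²) = 0.99966

β ≈ 0.99966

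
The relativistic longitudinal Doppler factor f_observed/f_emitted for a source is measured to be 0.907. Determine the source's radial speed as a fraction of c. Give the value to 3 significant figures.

f_obs/f_src = √((1−β)/(1+β)) = 0.907  ⇒  (1−β)/(1+β) = 0.82265
β = |1 − D²|/(1 + D²) = |1 − 0.82265|/(1 + 0.82265) = 0.0973

β ≈ 0.0973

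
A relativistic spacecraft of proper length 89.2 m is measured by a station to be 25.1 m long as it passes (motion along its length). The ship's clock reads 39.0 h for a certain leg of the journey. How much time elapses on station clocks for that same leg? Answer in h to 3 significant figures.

Δt ≈ 139 h

Length contraction ⇒ γ = L₀/L = 89.2/25.1 = 3.5538
Time dilation: Δt = γτ₀ = 3.5538 × 39.0 h = 139 h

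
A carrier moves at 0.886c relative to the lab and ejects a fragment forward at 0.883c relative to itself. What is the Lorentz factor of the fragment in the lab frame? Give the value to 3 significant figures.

u_lab = (0.883 + 0.886)/(1 + 0.883×0.886) = 1.769/1.78234 = 0.992517
γ = 1/√(1 − 0.992517²) = 8.19

γ ≈ 8.19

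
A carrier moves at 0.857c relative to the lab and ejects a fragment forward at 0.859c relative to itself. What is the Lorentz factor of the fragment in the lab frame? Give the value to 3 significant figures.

γ ≈ 6.58

u_lab = (0.859 + 0.857)/(1 + 0.859×0.857) = 1.716/1.73616 = 0.988386
γ = 1/√(1 − 0.988386²) = 6.58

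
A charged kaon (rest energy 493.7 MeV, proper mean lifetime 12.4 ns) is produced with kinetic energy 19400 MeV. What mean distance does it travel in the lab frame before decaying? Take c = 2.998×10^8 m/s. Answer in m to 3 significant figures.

γ = 1 + K/(m₀c²) = 1 + 19400/493.7 = 40.295
β = √(1 − 1/γ²) = 0.99969
Dilated lifetime: γτ₀ = 40.295 × 12.4 ns = 499.66 ns
d = βc·γτ₀ = 0.99969 × (2.998×10^8 m/s) × 4.9966×10^-7 s = 150 m

d ≈ 150 m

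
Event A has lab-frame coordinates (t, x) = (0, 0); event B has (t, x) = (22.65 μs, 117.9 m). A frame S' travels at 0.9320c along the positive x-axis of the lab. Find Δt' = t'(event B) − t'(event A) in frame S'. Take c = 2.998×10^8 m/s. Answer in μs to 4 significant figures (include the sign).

γ = 1/√(1 − 0.9320²) = 2.75894
Δt' = γ(Δt − vΔx/c²) = 2.75894 × (22.65 μs − 0.9320×117.9 m / (2.998×10^8 m/s))
= 2.75894 × (22.2835 μs) = 61.48 μs

Δt' ≈ 61.48 μs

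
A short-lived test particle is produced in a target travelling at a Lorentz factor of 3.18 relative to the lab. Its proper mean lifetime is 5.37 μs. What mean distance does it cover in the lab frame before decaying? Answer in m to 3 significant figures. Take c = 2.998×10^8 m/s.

d ≈ 4860 m

β = √(1 − 1/γ²) = √(1 − 1/3.18²) = 0.94927
Dilated lifetime: Δt = γτ₀ = 3.18 × 5.37 μs = 17.077 μs
d = vΔt = 0.94927c × 17.077 μs = 2.8459×10^8 m/s × 1.7077×10^-5 s = 4860 m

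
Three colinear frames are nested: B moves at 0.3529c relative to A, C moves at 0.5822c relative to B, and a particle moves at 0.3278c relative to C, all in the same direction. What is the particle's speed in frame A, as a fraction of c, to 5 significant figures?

Compose boost 2: (0.5822 + 0.3529)/(1 + 0.5822×0.3529) = 0.93510/1.205458 = 0.7757215
Compose boost 3: (0.3278 + 0.7757215)/(1 + 0.3278×0.7757215) = 1.103522/1.254282 = 0.87980

u ≈ 0.87980c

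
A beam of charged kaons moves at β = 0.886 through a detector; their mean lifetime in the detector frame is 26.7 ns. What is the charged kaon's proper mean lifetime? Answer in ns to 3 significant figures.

τ₀ ≈ 12.4 ns

γ = 1/√(1 − 0.886²) = 2.1566
Proper time: τ₀ = Δt/γ = 26.7/2.1566 = 12.4 ns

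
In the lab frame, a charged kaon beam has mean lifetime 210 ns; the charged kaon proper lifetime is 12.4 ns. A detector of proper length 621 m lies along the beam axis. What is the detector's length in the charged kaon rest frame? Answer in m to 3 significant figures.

Time dilation ⇒ γ = Δt/τ₀ = 210/12.4 = 16.935
Length contraction: L = L₀/γ = 621/16.935 = 36.7 m

L ≈ 36.7 m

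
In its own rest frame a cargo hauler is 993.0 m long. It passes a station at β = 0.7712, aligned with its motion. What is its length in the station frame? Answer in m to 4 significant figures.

γ = 1/√(1 − 0.7712²) = 1.57086
Length contraction: L = L₀/γ = 993.0/1.57086 = 632.1 m

L ≈ 632.1 m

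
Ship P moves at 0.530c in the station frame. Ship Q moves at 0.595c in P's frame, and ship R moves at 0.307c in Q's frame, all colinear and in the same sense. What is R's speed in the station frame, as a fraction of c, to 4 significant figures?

Compose boost 2: (0.595 + 0.530)/(1 + 0.595×0.530) = 1.125/1.31535 = 0.855286
Compose boost 3: (0.307 + 0.855286)/(1 + 0.307×0.855286) = 1.16229/1.26257 = 0.9206

u ≈ 0.9206c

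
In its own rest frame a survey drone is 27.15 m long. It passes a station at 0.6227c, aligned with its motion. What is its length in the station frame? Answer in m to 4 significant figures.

γ = 1/√(1 − 0.6227²) = 1.27802
Length contraction: L = L₀/γ = 27.15/1.27802 = 21.24 m

L ≈ 21.24 m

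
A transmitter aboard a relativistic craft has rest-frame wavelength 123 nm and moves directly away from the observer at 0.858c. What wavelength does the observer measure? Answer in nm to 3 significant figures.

λ_obs ≈ 445 nm

Relativistic Doppler: λ_obs = λ_src √((1+β)/(1−β))
= 123 × √(1.8580/0.14200) = 123 × 3.6173 = 445 nm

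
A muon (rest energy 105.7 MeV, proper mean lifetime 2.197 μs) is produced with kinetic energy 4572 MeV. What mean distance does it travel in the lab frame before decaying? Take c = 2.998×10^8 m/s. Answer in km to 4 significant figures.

d ≈ 29.14 km

γ = 1 + K/(m₀c²) = 1 + 4572/105.7 = 44.2545
β = √(1 − 1/γ²) = 0.999745
Dilated lifetime: γτ₀ = 44.2545 × 2.197 μs = 97.2271 μs
d = βc·γτ₀ = 0.999745 × (2.998×10^8 m/s) × 9.72271×10^-5 s = 29.14 km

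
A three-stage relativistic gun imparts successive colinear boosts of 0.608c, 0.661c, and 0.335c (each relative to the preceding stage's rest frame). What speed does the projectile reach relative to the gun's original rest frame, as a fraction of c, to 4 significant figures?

u ≈ 0.9516c

Compose boost 2: (0.661 + 0.608)/(1 + 0.661×0.608) = 1.269/1.40189 = 0.905208
Compose boost 3: (0.335 + 0.905208)/(1 + 0.335×0.905208) = 1.24021/1.30324 = 0.9516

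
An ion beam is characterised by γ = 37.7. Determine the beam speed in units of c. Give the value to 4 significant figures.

β ≈ 0.9996

β = √(1 − 1/γ²) = √(1 − 1/37.7²) = √(0.999296) = 0.9996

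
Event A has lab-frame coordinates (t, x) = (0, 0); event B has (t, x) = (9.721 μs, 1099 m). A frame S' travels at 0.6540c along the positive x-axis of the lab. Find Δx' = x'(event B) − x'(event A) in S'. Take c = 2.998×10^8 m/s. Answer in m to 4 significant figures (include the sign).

Δx' ≈ -1067 m

γ = 1/√(1 − 0.6540²) = 1.32189
Δx' = γ(Δx − vΔt) = 1.32189 × (1099 m − 0.6540×(2.998×10^8 m/s)×9.721×10^-6 s)
= 1.32189 × (-806.989 m) = -1067 m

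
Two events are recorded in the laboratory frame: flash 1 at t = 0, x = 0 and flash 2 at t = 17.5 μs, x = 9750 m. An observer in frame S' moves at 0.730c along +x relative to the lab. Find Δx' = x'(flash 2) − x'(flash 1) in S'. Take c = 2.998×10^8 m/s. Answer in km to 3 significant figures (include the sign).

γ = 1/√(1 − 0.730²) = 1.4632
Δx' = γ(Δx − vΔt) = 1.4632 × (9750 m − 0.730×(2.998×10^8 m/s)×17.5×10^-6 s)
= 1.4632 × (5920.1 m) = 8.66 km

Δx' ≈ 8.66 km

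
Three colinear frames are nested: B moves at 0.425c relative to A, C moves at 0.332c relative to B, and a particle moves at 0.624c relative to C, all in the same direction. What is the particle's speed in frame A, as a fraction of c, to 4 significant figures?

Compose boost 2: (0.332 + 0.425)/(1 + 0.332×0.425) = 0.7570/1.14110 = 0.663395
Compose boost 3: (0.624 + 0.663395)/(1 + 0.624×0.663395) = 1.28739/1.41396 = 0.9105

u ≈ 0.9105c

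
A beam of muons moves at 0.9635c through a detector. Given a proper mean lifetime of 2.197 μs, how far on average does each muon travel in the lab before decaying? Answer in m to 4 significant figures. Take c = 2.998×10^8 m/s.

γ = 1/√(1 − 0.9635²) = 3.73541
Dilated lifetime: Δt = γτ₀ = 3.73541 × 2.197 μs = 8.20669 μs
d = vΔt = 0.9635c × 8.20669 μs = 2.88857×10^8 m/s × 8.20669×10^-6 s = 2371 m

d ≈ 2371 m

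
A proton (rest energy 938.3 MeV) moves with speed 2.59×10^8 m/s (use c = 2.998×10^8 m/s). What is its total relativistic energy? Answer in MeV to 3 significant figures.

β = v/c = 2.59×10^8 / 2.998×10^8 = 0.86391
γ = 1/√(1 − 0.86391²) = 1.9855
E = γm₀c² = 1.9855 × 938.3 MeV = 1860 MeV

E ≈ 1860 MeV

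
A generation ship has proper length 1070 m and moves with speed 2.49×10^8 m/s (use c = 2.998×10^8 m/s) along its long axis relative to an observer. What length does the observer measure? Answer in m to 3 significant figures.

β = v/c = 2.49×10^8 / 2.998×10^8 = 0.83055
γ = 1/√(1 − 0.83055²) = 1.7955
Length contraction: L = L₀/γ = 1070/1.7955 = 596 m

L ≈ 596 m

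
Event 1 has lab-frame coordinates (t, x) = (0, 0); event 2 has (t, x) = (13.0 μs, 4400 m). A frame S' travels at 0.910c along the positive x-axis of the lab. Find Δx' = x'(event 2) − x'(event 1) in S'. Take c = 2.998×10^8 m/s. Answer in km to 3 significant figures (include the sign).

γ = 1/√(1 − 0.910²) = 2.4119
Δx' = γ(Δx − vΔt) = 2.4119 × (4400 m − 0.910×(2.998×10^8 m/s)×13.0×10^-6 s)
= 2.4119 × (853.37 m) = 2.06 km

Δx' ≈ 2.06 km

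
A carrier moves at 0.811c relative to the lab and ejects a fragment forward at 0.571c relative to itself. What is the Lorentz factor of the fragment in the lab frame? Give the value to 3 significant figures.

γ ≈ 3.05

u_lab = (0.571 + 0.811)/(1 + 0.571×0.811) = 1.382/1.46308 = 0.944582
γ = 1/√(1 − 0.944582²) = 3.05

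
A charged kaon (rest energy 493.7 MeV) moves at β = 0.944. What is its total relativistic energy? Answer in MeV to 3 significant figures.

γ = 1/√(1 − 0.944²) = 3.0308
E = γm₀c² = 3.0308 × 493.7 MeV = 1500 MeV

E ≈ 1500 MeV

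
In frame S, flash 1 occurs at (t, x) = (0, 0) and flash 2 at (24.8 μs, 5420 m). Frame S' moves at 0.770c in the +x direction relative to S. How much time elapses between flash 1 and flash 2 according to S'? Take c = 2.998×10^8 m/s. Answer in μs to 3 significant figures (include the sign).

Δt' ≈ 17.1 μs

γ = 1/√(1 − 0.770²) = 1.5673
Δt' = γ(Δt − vΔx/c²) = 1.5673 × (24.8 μs − 0.770×5420 m / (2.998×10^8 m/s))
= 1.5673 × (10.879 μs) = 17.1 μs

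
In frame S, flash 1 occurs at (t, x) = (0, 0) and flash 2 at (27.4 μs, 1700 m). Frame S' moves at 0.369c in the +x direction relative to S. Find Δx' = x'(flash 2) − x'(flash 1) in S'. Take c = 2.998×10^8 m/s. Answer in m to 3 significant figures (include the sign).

Δx' ≈ -1430 m

γ = 1/√(1 − 0.369²) = 1.0759
Δx' = γ(Δx − vΔt) = 1.0759 × (1700 m − 0.369×(2.998×10^8 m/s)×27.4×10^-6 s)
= 1.0759 × (-1331.2 m) = -1430 m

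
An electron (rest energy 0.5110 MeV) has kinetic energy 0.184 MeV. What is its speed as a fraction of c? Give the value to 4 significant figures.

β ≈ 0.6778

γ = 1 + K/(m₀c²) = 1 + 0.184/0.5110 = 1.36008
β = √(1 − 1/γ²) = 0.6778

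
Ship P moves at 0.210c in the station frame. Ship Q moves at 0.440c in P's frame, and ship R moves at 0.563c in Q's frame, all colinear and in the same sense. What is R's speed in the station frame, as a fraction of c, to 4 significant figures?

u ≈ 0.8674c

Compose boost 2: (0.440 + 0.210)/(1 + 0.440×0.210) = 0.6500/1.09240 = 0.595020
Compose boost 3: (0.563 + 0.595020)/(1 + 0.563×0.595020) = 1.15802/1.33500 = 0.8674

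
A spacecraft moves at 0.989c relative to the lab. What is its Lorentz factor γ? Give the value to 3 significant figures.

γ = 1/√(1 − β²) = 1/√(1 − 0.989²) = 1/√(0.021879) = 6.76

γ ≈ 6.76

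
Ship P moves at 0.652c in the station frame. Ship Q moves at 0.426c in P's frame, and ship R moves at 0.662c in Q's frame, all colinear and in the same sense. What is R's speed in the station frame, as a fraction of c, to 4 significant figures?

u ≈ 0.9661c

Compose boost 2: (0.426 + 0.652)/(1 + 0.426×0.652) = 1.078/1.27775 = 0.843669
Compose boost 3: (0.662 + 0.843669)/(1 + 0.662×0.843669) = 1.50567/1.55851 = 0.9661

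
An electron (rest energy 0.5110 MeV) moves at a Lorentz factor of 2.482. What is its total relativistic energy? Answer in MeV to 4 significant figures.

γ = 2.482 (given)
E = γm₀c² = 2.482 × 0.5110 MeV = 1.268 MeV

E ≈ 1.268 MeV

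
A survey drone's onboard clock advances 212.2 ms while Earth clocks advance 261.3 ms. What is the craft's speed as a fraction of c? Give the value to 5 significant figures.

β ≈ 0.58353

γ = Δt/τ₀ = 261.3/212.2 = 1.231385
β = √(1 − 1/γ²) = √(1 − 1/1.231385²) = 0.58353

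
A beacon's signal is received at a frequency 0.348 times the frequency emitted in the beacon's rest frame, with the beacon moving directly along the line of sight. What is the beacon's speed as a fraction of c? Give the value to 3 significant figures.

f_obs/f_src = √((1−β)/(1+β)) = 0.348  ⇒  (1−β)/(1+β) = 0.12110
β = |1 − D²|/(1 + D²) = |1 − 0.12110|/(1 + 0.12110) = 0.784

β ≈ 0.784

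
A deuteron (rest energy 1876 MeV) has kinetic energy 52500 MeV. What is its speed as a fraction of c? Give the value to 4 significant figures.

β ≈ 0.9994

γ = 1 + K/(m₀c²) = 1 + 52500/1876 = 28.9851
β = √(1 − 1/γ²) = 0.9994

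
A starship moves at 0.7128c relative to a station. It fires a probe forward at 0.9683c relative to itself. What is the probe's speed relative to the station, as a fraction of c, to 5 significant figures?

Relativistic velocity addition: u = (u' + v)/(1 + u'v/c²)
= (0.9683 + 0.7128)/(1 + 0.9683×0.7128) = 1.6811/1.690204 = 0.99461

u ≈ 0.99461c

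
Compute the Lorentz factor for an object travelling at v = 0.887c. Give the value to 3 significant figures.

γ ≈ 2.17

γ = 1/√(1 − β²) = 1/√(1 − 0.887²) = 1/√(0.21323) = 2.17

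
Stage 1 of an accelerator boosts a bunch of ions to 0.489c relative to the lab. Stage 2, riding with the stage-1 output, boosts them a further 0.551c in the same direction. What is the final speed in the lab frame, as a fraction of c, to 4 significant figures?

u ≈ 0.8193c

Compose boost 2: (0.551 + 0.489)/(1 + 0.551×0.489) = 1.040/1.26944 = 0.8193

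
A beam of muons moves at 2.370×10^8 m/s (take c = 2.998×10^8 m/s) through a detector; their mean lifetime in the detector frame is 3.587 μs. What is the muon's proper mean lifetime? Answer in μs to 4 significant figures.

τ₀ ≈ 2.197 μs

β = v/c = 2.370×10^8 / 2.998×10^8 = 0.790527
γ = 1/√(1 − 0.790527²) = 1.63285
Proper time: τ₀ = Δt/γ = 3.587/1.63285 = 2.197 μs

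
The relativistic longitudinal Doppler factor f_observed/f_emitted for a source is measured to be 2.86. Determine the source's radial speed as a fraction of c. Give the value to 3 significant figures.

β ≈ 0.782

f_obs/f_src = √((1+β)/(1−β)) = 2.86  ⇒  (1+β)/(1−β) = 8.1796
β = |1 − D²|/(1 + D²) = |1 − 8.1796|/(1 + 8.1796) = 0.782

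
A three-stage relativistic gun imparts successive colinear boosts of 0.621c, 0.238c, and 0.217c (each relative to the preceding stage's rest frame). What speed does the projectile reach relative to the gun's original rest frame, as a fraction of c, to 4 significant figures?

u ≈ 0.8305c

Compose boost 2: (0.238 + 0.621)/(1 + 0.238×0.621) = 0.8590/1.14780 = 0.748390
Compose boost 3: (0.217 + 0.748390)/(1 + 0.217×0.748390) = 0.965390/1.16240 = 0.8305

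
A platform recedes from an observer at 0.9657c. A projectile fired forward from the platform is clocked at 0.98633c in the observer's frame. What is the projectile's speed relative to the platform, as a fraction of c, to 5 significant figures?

Inverse velocity addition: u' = (u − v)/(1 − uv/c²)
= (0.98633 − 0.9657)/(1 − 0.98633×0.9657) = 0.020630/0.04750112 = 0.43431

u' ≈ 0.43431c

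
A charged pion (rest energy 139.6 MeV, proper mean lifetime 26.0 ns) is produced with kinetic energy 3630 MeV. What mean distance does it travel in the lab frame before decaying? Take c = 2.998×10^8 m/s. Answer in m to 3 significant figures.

d ≈ 210 m

γ = 1 + K/(m₀c²) = 1 + 3630/139.6 = 27.003
β = √(1 − 1/γ²) = 0.99931
Dilated lifetime: γτ₀ = 27.003 × 26.0 ns = 702.07 ns
d = βc·γτ₀ = 0.99931 × (2.998×10^8 m/s) × 7.0207×10^-7 s = 210 m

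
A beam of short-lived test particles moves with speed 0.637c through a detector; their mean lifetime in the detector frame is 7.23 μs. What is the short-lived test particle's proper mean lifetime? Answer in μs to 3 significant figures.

τ₀ ≈ 5.57 μs

γ = 1/√(1 − 0.637²) = 1.2972
Proper time: τ₀ = Δt/γ = 7.23/1.2972 = 5.57 μs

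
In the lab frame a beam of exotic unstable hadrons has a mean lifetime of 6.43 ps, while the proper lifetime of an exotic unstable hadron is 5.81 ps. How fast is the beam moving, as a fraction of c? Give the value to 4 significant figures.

γ = Δt/τ₀ = 6.43/5.81 = 1.10671
β = √(1 − 1/γ²) = √(1 − 1/1.10671²) = 0.4284

β ≈ 0.4284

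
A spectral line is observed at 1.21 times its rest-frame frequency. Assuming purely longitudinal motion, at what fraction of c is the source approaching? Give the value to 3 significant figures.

β ≈ 0.188

f_obs/f_src = √((1+β)/(1−β)) = 1.21  ⇒  (1+β)/(1−β) = 1.4641
β = |1 − D²|/(1 + D²) = |1 − 1.4641|/(1 + 1.4641) = 0.188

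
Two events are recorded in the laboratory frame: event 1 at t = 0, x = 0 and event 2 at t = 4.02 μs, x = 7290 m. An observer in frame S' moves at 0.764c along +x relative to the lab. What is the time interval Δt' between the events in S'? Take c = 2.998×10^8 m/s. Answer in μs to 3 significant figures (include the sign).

γ = 1/√(1 − 0.764²) = 1.5499
Δt' = γ(Δt − vΔx/c²) = 1.5499 × (4.02 μs − 0.764×7290 m / (2.998×10^8 m/s))
= 1.5499 × (-14.558 μs) = -22.6 μs

Δt' ≈ -22.6 μs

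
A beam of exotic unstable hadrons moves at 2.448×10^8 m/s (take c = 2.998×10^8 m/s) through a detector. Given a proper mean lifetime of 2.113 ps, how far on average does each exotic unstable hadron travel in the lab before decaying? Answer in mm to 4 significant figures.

d ≈ 0.8960 mm

β = v/c = 2.448×10^8 / 2.998×10^8 = 0.816544
γ = 1/√(1 − 0.816544²) = 1.73225
Dilated lifetime: Δt = γτ₀ = 1.73225 × 2.113 ps = 3.66025 ps
d = vΔt = 0.816544c × 3.66025 ps = 2.44800×10^8 m/s × 3.66025×10^-12 s = 0.8960 mm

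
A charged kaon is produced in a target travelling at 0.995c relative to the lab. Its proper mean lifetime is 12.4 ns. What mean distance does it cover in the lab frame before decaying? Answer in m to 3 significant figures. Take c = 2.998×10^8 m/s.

d ≈ 37.0 m

γ = 1/√(1 − 0.995²) = 10.013
Dilated lifetime: Δt = γτ₀ = 10.013 × 12.4 ns = 124.16 ns
d = vΔt = 0.995c × 124.16 ns = 2.9830×10^8 m/s × 1.2416×10^-7 s = 37.0 m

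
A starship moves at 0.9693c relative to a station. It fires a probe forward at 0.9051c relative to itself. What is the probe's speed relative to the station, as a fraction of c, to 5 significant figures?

u ≈ 0.99845c

Relativistic velocity addition: u = (u' + v)/(1 + u'v/c²)
= (0.9051 + 0.9693)/(1 + 0.9051×0.9693) = 1.8744/1.877313 = 0.99845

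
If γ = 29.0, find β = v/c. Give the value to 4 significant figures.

β = √(1 − 1/γ²) = √(1 − 1/29.0²) = √(0.998811) = 0.9994

β ≈ 0.9994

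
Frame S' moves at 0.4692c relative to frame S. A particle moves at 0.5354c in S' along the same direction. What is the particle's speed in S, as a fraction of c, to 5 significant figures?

Relativistic velocity addition: u = (u' + v)/(1 + u'v/c²)
= (0.5354 + 0.4692)/(1 + 0.5354×0.4692) = 1.0046/1.251210 = 0.80290

u ≈ 0.80290c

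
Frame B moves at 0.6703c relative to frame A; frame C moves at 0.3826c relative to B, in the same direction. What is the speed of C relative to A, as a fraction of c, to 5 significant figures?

Compose boost 2: (0.3826 + 0.6703)/(1 + 0.3826×0.6703) = 1.0529/1.256457 = 0.83799

u ≈ 0.83799c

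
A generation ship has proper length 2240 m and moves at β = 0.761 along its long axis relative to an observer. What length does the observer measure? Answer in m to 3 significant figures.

γ = 1/√(1 − 0.761²) = 1.5414
Length contraction: L = L₀/γ = 2240/1.5414 = 1450 m

L ≈ 1450 m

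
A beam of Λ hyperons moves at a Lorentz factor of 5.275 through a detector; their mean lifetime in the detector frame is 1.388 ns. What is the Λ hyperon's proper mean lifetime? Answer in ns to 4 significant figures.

γ = 5.275 (given)
Proper time: τ₀ = Δt/γ = 1.388/5.275 = 0.2631 ns

τ₀ ≈ 0.2631 ns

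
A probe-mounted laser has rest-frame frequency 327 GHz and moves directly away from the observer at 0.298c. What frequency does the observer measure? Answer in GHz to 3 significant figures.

f_obs ≈ 240 GHz

Relativistic Doppler: f_obs = f_src √((1−β)/(1+β))
= 327 × √(0.70200/1.2980) = 327 × 0.73541 = 240 GHz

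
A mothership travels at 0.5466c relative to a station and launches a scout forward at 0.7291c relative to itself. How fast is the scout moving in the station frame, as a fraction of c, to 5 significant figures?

Compose boost 2: (0.7291 + 0.5466)/(1 + 0.7291×0.5466) = 1.2757/1.398526 = 0.91217

u ≈ 0.91217c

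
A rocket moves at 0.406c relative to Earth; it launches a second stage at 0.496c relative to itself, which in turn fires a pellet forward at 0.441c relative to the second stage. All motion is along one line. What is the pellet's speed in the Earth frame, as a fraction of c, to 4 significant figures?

u ≈ 0.8954c

Compose boost 2: (0.496 + 0.406)/(1 + 0.496×0.406) = 0.9020/1.20138 = 0.750806
Compose boost 3: (0.441 + 0.750806)/(1 + 0.441×0.750806) = 1.19181/1.33111 = 0.8954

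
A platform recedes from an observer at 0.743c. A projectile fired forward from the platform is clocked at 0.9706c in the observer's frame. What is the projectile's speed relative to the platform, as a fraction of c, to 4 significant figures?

Inverse velocity addition: u' = (u − v)/(1 − uv/c²)
= (0.9706 − 0.743)/(1 − 0.9706×0.743) = 0.2276/0.278844 = 0.8162

u' ≈ 0.8162c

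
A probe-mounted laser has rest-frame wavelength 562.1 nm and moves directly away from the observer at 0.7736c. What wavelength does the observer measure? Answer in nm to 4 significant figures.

Relativistic Doppler: λ_obs = λ_src √((1+β)/(1−β))
= 562.1 × √(1.77360/0.226400) = 562.1 × 2.79891 = 1573 nm

λ_obs ≈ 1573 nm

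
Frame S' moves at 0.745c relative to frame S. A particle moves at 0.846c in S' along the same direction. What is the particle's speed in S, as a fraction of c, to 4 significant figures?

u ≈ 0.9759c

Relativistic velocity addition: u = (u' + v)/(1 + u'v/c²)
= (0.846 + 0.745)/(1 + 0.846×0.745) = 1.591/1.63027 = 0.9759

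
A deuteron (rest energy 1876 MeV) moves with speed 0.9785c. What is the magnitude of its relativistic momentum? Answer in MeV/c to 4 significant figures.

p ≈ 8900 MeV/c

γ = 1/√(1 − 0.9785²) = 4.84856
p = γβm₀c = 4.84856 × 0.9785 × 1876 MeV/c = 8900 MeV/c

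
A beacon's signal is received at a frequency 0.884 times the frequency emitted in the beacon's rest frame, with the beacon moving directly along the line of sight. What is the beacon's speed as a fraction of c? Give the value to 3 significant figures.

f_obs/f_src = √((1−β)/(1+β)) = 0.884  ⇒  (1−β)/(1+β) = 0.78146
β = |1 − D²|/(1 + D²) = |1 − 0.78146|/(1 + 0.78146) = 0.123

β ≈ 0.123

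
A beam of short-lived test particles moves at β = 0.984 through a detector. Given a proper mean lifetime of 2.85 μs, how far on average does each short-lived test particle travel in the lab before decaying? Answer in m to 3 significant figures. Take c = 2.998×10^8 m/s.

γ = 1/√(1 − 0.984²) = 5.6127
Dilated lifetime: Δt = γτ₀ = 5.6127 × 2.85 μs = 15.996 μs
d = vΔt = 0.984c × 15.996 μs = 2.9500×10^8 m/s × 1.5996×10^-5 s = 4720 m

d ≈ 4720 m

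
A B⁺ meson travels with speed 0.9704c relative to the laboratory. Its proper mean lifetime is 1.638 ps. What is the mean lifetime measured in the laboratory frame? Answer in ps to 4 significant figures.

γ = 1/√(1 − 0.9704²) = 4.14073
Time dilation: Δt = γτ₀ = 4.14073 × 1.638 ps = 6.783 ps

Δt ≈ 6.783 ps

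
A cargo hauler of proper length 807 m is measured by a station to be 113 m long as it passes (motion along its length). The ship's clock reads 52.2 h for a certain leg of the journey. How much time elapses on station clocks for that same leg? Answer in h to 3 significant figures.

Length contraction ⇒ γ = L₀/L = 807/113 = 7.1416
Time dilation: Δt = γτ₀ = 7.1416 × 52.2 h = 373 h

Δt ≈ 373 h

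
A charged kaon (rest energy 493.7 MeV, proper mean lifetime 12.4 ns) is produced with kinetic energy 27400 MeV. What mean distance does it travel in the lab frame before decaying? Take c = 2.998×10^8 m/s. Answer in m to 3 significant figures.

d ≈ 210 m

γ = 1 + K/(m₀c²) = 1 + 27400/493.7 = 56.499
β = √(1 − 1/γ²) = 0.99984
Dilated lifetime: γτ₀ = 56.499 × 12.4 ns = 700.59 ns
d = βc·γτ₀ = 0.99984 × (2.998×10^8 m/s) × 7.0059×10^-7 s = 210 m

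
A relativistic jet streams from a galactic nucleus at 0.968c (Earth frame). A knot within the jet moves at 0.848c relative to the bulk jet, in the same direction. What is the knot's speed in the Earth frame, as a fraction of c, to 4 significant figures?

Relativistic velocity addition: u = (u' + v)/(1 + u'v/c²)
= (0.848 + 0.968)/(1 + 0.848×0.968) = 1.816/1.82086 = 0.9973

u ≈ 0.9973c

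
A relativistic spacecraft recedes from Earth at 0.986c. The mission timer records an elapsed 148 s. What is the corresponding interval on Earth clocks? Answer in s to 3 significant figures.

γ = 1/√(1 − 0.986²) = 5.9972
Time dilation: Δt = γτ₀ = 5.9972 × 148 s = 888 s

Δt ≈ 888 s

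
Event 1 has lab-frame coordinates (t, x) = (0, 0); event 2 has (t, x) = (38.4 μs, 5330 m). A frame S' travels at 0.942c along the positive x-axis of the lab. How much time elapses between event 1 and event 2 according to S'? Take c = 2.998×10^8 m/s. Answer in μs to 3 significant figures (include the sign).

γ = 1/√(1 − 0.942²) = 2.9796
Δt' = γ(Δt − vΔx/c²) = 2.9796 × (38.4 μs − 0.942×5330 m / (2.998×10^8 m/s))
= 2.9796 × (21.653 μs) = 64.5 μs

Δt' ≈ 64.5 μs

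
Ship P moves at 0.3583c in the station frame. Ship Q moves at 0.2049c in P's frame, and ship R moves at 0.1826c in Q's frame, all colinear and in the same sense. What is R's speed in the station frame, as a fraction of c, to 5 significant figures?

u ≈ 0.64544c

Compose boost 2: (0.2049 + 0.3583)/(1 + 0.2049×0.3583) = 0.56320/1.073416 = 0.5246802
Compose boost 3: (0.1826 + 0.5246802)/(1 + 0.1826×0.5246802) = 0.7072802/1.095807 = 0.64544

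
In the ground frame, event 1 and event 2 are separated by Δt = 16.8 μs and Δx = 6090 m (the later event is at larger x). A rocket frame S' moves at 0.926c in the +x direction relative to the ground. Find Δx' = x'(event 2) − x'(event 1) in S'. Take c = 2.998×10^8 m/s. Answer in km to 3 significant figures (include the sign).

Δx' ≈ 3.78 km

γ = 1/√(1 − 0.926²) = 2.6488
Δx' = γ(Δx − vΔt) = 2.6488 × (6090 m − 0.926×(2.998×10^8 m/s)×16.8×10^-6 s)
= 2.6488 × (1426.1 m) = 3.78 km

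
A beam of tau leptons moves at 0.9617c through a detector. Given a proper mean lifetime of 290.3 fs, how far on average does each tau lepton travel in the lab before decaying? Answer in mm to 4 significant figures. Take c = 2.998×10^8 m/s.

γ = 1/√(1 − 0.9617²) = 3.64825
Dilated lifetime: Δt = γτ₀ = 3.64825 × 290.3 fs = 1059.09 fs
d = vΔt = 0.9617c × 1059.09 fs = 2.88318×10^8 m/s × 1.05909×10^-12 s = 0.3054 mm

d ≈ 0.3054 mm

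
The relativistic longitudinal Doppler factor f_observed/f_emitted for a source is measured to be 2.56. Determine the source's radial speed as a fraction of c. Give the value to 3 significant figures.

f_obs/f_src = √((1+β)/(1−β)) = 2.56  ⇒  (1+β)/(1−β) = 6.5536
β = |1 − D²|/(1 + D²) = |1 − 6.5536|/(1 + 6.5536) = 0.735

β ≈ 0.735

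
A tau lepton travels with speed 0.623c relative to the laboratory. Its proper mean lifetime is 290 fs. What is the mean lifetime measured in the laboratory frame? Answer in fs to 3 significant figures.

Δt ≈ 371 fs

γ = 1/√(1 − 0.623²) = 1.2784
Time dilation: Δt = γτ₀ = 1.2784 × 290 fs = 371 fs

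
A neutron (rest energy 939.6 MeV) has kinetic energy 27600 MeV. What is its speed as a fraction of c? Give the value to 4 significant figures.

γ = 1 + K/(m₀c²) = 1 + 27600/939.6 = 30.3742
β = √(1 − 1/γ²) = 0.9995

β ≈ 0.9995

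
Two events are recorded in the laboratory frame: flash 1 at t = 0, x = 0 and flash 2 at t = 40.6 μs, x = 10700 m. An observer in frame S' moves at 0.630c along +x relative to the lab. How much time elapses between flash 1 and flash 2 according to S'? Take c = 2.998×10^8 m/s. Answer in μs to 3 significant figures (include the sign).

γ = 1/√(1 − 0.630²) = 1.2877
Δt' = γ(Δt − vΔx/c²) = 1.2877 × (40.6 μs − 0.630×10700 m / (2.998×10^8 m/s))
= 1.2877 × (18.115 μs) = 23.3 μs

Δt' ≈ 23.3 μs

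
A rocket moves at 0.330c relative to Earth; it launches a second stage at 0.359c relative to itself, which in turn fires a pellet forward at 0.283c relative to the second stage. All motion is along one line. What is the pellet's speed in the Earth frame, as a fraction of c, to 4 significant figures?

u ≈ 0.7656c

Compose boost 2: (0.359 + 0.330)/(1 + 0.359×0.330) = 0.6890/1.11847 = 0.616020
Compose boost 3: (0.283 + 0.616020)/(1 + 0.283×0.616020) = 0.899020/1.17433 = 0.7656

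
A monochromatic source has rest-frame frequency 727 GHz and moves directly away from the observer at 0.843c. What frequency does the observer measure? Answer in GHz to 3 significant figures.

Relativistic Doppler: f_obs = f_src √((1−β)/(1+β))
= 727 × √(0.15700/1.8430) = 727 × 0.29187 = 212 GHz

f_obs ≈ 212 GHz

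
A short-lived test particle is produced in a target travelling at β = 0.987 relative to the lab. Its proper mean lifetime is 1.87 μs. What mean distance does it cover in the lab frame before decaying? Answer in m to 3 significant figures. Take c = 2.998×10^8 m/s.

d ≈ 3440 m

γ = 1/√(1 − 0.987²) = 6.2220
Dilated lifetime: Δt = γτ₀ = 6.2220 × 1.87 μs = 11.635 μs
d = vΔt = 0.987c × 11.635 μs = 2.9590×10^8 m/s × 1.1635×10^-5 s = 3440 m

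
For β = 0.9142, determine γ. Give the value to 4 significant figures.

γ ≈ 2.468

γ = 1/√(1 − β²) = 1/√(1 − 0.9142²) = 1/√(0.164238) = 2.468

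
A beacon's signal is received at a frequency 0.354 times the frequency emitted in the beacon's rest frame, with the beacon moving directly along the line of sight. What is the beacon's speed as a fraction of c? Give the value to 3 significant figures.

β ≈ 0.777

f_obs/f_src = √((1−β)/(1+β)) = 0.354  ⇒  (1−β)/(1+β) = 0.12532
β = |1 − D²|/(1 + D²) = |1 − 0.12532|/(1 + 0.12532) = 0.777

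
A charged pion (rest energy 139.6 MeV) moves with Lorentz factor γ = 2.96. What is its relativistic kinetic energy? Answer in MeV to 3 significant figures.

γ = 2.96 (given)
K = (γ − 1)m₀c² = (2.96 − 1) × 139.6 MeV = 1.9600 × 139.6 MeV = 274 MeV

K ≈ 274 MeV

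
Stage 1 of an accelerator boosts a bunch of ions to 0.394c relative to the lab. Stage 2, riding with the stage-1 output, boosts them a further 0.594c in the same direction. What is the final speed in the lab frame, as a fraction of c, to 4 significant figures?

Compose boost 2: (0.594 + 0.394)/(1 + 0.594×0.394) = 0.9880/1.23404 = 0.8006

u ≈ 0.8006c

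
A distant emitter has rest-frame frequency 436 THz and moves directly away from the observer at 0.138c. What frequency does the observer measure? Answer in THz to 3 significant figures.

f_obs ≈ 379 THz

Relativistic Doppler: f_obs = f_src √((1−β)/(1+β))
= 436 × √(0.86200/1.1380) = 436 × 0.87033 = 379 THz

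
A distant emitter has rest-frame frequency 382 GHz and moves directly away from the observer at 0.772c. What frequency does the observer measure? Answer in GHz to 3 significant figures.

Relativistic Doppler: f_obs = f_src √((1−β)/(1+β))
= 382 × √(0.22800/1.7720) = 382 × 0.35870 = 137 GHz

f_obs ≈ 137 GHz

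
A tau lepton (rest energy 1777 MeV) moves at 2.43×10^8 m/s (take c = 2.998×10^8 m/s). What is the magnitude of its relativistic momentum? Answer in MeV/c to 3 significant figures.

β = v/c = 2.43×10^8 / 2.998×10^8 = 0.81054
γ = 1/√(1 − 0.81054²) = 1.7074
p = γβm₀c = 1.7074 × 0.81054 × 1777 MeV/c = 2460 MeV/c

p ≈ 2460 MeV/c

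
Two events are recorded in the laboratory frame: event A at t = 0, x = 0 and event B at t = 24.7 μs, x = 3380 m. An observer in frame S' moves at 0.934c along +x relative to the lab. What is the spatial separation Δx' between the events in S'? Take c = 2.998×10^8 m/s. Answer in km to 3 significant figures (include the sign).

Δx' ≈ -9.90 km

γ = 1/√(1 − 0.934²) = 2.7990
Δx' = γ(Δx − vΔt) = 2.7990 × (3380 m − 0.934×(2.998×10^8 m/s)×24.7×10^-6 s)
= 2.7990 × (-3536.3 m) = -9.90 km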